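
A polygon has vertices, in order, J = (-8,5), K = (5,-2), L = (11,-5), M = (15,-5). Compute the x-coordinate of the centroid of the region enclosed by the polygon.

248/43

Apply the shoelace (surveyor's) formula. First the cross-terms c_i = x_i·y_{i+1} − x_{i+1}·y_i:
  -9, -3, 20, 35  ⇒  2A = 43, A = 21.5.
Then Σ (x_i + x_{i+1})·c_i = 744, so x̄ = 744 / (6·21.5) = 248/43.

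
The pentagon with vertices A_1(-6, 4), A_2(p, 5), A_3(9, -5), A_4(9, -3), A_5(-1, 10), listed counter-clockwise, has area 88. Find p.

The doubled signed area Σ (x_i y_{i+1} − x_{i+1} y_i) is linear in p.
With p=0 it equals 86; the coefficient of p is -9 (from the two edges through A_2).
So -9·p + 86 = 2·88 = 176 ⇒ p = -10.

-10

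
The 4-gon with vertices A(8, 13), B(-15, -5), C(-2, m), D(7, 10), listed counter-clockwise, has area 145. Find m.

Write out the shoelace sum; only the two edges meeting at C involve m:
2·Area = [((-15)·m − (-2)·(-5)) + ((-2)·10 − 7·m)] + 166
       = -22·m + 136 = 290
⇒ m = -7.

-7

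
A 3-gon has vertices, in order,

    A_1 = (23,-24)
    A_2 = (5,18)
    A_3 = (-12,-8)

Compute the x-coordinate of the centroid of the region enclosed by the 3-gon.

Apply the shoelace formula. First the cross-terms c_i = x_i·y_{i+1} − x_{i+1}·y_i:
  534, 176, 472  ⇒  2A = 1182, A = 591.
Then Σ (x_i + x_{i+1})·c_i = 18912, so x̄ = 18912 / (6·591) = 16/3.

16/3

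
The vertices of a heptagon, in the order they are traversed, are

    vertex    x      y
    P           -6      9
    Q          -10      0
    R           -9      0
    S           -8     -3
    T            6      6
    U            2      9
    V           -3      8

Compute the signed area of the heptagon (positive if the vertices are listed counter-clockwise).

Apply the shoelace (surveyor's) formula: 2A = Σ (x_i·y_{i+1} − x_{i+1}·y_i), indices taken mod 7.
Σ = (90) + (0) + (27) + (-30) + (42) + (43) + (21) = 193
Signed area = Σ/2 = 96.5 (positive ⇒ counter-clockwise traversal).

96.5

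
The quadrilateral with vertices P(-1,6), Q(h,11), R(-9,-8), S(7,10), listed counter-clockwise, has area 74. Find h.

The doubled signed area Σ (x_i y_{i+1} − x_{i+1} y_i) is linear in h.
With h=0 it equals 106; the coefficient of h is -14 (from the two edges through Q).
So -14·h + 106 = 2·74 = 148 ⇒ h = -3.

-3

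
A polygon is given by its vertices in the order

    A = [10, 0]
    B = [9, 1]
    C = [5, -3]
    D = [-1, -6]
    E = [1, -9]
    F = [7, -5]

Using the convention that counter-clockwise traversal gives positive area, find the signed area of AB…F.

Cross-terms: 10, -32, -33, 15, 58, 50  ⇒  Σ = 68
Signed area = Σ/2 = 34 (positive ⇒ counter-clockwise traversal).

34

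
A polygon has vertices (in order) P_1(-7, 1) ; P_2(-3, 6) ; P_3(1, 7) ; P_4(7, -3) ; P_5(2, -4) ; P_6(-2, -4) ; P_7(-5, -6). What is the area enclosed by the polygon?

Apply the shoelace formula: 2A = Σ (x_i·y_{i+1} − x_{i+1}·y_i), indices taken mod 7.
Σ = (-39) + (-27) + (-52) + (-22) + (-16) + (-8) + (-47) = -211
Area = |Σ|/2 = 105.5.

105.5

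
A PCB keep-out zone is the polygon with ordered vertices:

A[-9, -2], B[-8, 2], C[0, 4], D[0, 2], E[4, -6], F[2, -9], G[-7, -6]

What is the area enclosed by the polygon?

106.5

Apply the shoelace (surveyor's) formula: 2A = Σ (x_i·y_{i+1} − x_{i+1}·y_i), indices taken mod 7.
Σ = (-34) + (-32) + (0) + (-8) + (-24) + (-75) + (-40) = -213
Area = |Σ|/2 = 106.5.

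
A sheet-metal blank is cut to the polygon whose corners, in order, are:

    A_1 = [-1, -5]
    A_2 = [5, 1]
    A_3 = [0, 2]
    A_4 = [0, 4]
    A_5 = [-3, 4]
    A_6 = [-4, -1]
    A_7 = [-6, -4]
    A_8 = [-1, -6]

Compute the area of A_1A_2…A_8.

Apply the surveyor's formula: 2A = Σ (x_i·y_{i+1} − x_{i+1}·y_i), indices taken mod 8.
Cross-terms: 24, 10, 0, 12, 19, 10, 32, -1  ⇒  Σ = 106
Area = |Σ|/2 = 53.

53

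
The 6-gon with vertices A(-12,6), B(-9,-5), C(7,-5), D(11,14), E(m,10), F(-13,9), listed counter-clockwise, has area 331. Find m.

-9

The doubled signed area Σ (x_i y_{i+1} − x_{i+1} y_i) is linear in m.
With m=0 it equals 617; the coefficient of m is -5 (from the two edges through E).
So -5·m + 617 = 2·331 = 662 ⇒ m = -9.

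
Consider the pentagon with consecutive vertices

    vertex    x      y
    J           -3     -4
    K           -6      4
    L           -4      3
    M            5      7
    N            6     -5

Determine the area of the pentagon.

Apply the shoelace formula: 2A = Σ (x_i·y_{i+1} − x_{i+1}·y_i), indices taken mod 5.
J→K: (-3)(4) − (-6)(-4) = -36
K→L: (-6)(3) − (-4)(4) = -2
L→M: (-4)(7) − (5)(3) = -43
M→N: (5)(-5) − (6)(7) = -67
N→J: (6)(-4) − (-3)(-5) = -39
Σ = -187
Area = |Σ|/2 = 93.5.

93.5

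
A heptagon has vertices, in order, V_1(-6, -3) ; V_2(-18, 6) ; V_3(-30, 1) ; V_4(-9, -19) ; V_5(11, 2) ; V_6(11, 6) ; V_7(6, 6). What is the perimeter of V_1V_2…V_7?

|V_1V_2| = √((-12)² + (9)²) = √225 = 15
|V_2V_3| = √((-12)² + (-5)²) = √169 = 13
|V_3V_4| = √((21)² + (-20)²) = √841 = 29
|V_4V_5| = √((20)² + (21)²) = √841 = 29
|V_5V_6| = √((0)² + (4)²) = √16 = 4
|V_6V_7| = √((-5)² + (0)²) = √25 = 5
|V_7V_1| = √((-12)² + (-9)²) = √225 = 15
Perimeter = 15 + 13 + 29 + 29 + 4 + 5 + 15 = 110.

110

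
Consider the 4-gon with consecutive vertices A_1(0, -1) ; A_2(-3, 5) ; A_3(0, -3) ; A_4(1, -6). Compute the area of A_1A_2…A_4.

4

Cross-terms: -3, 9, 3, -1  ⇒  Σ = 8
Area = |Σ|/2 = 4.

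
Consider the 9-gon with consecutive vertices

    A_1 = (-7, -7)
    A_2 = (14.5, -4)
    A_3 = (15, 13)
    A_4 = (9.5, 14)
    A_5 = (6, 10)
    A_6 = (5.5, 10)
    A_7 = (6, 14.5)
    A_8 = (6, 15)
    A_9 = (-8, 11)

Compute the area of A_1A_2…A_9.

411.125

Cross-terms: 129.5, 248.5, 86.5, 11, 5, 19.75, 3, 186, 133  ⇒  Σ = 822.25
Area = |Σ|/2 = 411.125.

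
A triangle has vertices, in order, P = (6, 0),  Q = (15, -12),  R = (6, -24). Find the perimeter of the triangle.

|PQ| = √((9)² + (-12)²) = √225 = 15
|QR| = √((-9)² + (-12)²) = √225 = 15
|RP| = √((0)² + (24)²) = √576 = 24
Perimeter = 15 + 15 + 24 = 54.

54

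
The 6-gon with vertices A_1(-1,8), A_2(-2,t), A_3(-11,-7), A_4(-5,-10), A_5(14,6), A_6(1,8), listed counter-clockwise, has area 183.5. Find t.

3

Write out the shoelace sum; only the two edges meeting at A_2 involve t:
2·Area = [((-1)·t − (-2)·8) + ((-2)·(-7) − (-11)·t)] + 307
       = 10·t + 337 = 367
⇒ t = 3.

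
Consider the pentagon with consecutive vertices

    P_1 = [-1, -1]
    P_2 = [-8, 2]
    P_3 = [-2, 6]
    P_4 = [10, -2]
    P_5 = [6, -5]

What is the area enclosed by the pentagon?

79.5

Σ = (-10) + (-44) + (-56) + (-38) + (-11) = -159
Area = |Σ|/2 = 79.5.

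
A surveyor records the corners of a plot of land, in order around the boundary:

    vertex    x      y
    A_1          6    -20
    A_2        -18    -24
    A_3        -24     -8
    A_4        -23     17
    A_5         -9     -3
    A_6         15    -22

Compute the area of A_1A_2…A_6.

A_1→A_2: (6)(-24) − (-18)(-20) = -504
A_2→A_3: (-18)(-8) − (-24)(-24) = -432
A_3→A_4: (-24)(17) − (-23)(-8) = -592
A_4→A_5: (-23)(-3) − (-9)(17) = 222
A_5→A_6: (-9)(-22) − (15)(-3) = 243
A_6→A_1: (15)(-20) − (6)(-22) = -168
Σ = -1231
Area = |Σ|/2 = 615.5.

615.5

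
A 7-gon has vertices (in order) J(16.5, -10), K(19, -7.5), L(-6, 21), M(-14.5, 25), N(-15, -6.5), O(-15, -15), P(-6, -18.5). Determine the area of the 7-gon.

862.125

Cross-terms: 66.25, 354, 154.5, 469.25, 127.5, 187.5, 365.25  ⇒  Σ = 1724.25
Area = |Σ|/2 = 862.125.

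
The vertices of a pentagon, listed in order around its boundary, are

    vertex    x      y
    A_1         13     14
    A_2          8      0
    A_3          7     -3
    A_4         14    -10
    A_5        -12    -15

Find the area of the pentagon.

233.5

Σ = (-112) + (-24) + (-28) + (-330) + (27) = -467
Area = |Σ|/2 = 233.5.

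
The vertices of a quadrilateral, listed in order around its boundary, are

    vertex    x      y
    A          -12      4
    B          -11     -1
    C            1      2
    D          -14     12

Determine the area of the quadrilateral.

Cross-terms: 56, -21, 40, 88  ⇒  Σ = 163
Area = |Σ|/2 = 81.5.

81.5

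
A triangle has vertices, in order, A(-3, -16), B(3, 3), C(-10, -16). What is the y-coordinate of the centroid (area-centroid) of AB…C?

Apply the surveyor's formula. First the cross-terms c_i = x_i·y_{i+1} − x_{i+1}·y_i:
  39, -18, 112  ⇒  2A = 133, A = 66.5.
Then Σ (y_i + y_{i+1})·c_i = -3857, so ȳ = -3857 / (6·66.5) = -29/3.

-29/3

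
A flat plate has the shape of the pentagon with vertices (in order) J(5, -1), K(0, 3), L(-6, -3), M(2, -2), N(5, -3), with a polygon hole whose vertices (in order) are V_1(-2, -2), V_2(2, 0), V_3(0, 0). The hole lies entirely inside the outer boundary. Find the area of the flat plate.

Outer boundary:
Cross-terms: 15, 18, 18, 4, 10  ⇒  Σ = 65
Area = |Σ|/2 = 32.5.
Hole:
Σ = (4) + (0) + (0) = 4
Area = |Σ|/2 = 2.
Net area = 32.5 − 2 = 30.5.

30.5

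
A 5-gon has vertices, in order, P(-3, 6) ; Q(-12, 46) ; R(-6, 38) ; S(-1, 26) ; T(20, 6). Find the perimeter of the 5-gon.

116

|PQ| = √((-9)² + (40)²) = √1681 = 41
|QR| = √((6)² + (-8)²) = √100 = 10
|RS| = √((5)² + (-12)²) = √169 = 13
|ST| = √((21)² + (-20)²) = √841 = 29
|TP| = √((-23)² + (0)²) = √529 = 23
Perimeter = 41 + 10 + 13 + 29 + 23 = 116.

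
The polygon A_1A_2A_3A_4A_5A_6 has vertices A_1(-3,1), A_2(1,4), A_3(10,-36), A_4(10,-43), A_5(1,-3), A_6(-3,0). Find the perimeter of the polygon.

100

|A_1A_2| = √((4)² + (3)²) = √25 = 5
|A_2A_3| = √((9)² + (-40)²) = √1681 = 41
|A_3A_4| = √((0)² + (-7)²) = √49 = 7
|A_4A_5| = √((-9)² + (40)²) = √1681 = 41
|A_5A_6| = √((-4)² + (3)²) = √25 = 5
|A_6A_1| = √((0)² + (1)²) = √1 = 1
Perimeter = 5 + 41 + 7 + 41 + 5 + 1 = 100.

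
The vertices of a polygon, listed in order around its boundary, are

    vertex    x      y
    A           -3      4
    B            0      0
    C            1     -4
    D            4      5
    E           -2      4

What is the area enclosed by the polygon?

Cross-terms: 0, 0, 21, 26, 4  ⇒  Σ = 51
Area = |Σ|/2 = 25.5.

25.5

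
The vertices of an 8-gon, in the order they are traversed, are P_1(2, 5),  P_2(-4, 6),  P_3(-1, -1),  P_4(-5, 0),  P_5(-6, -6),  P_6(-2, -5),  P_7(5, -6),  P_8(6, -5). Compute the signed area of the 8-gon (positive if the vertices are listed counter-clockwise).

86.5

Cross-terms: 32, 10, -5, 30, 18, 37, 11, 40  ⇒  Σ = 173
Signed area = Σ/2 = 86.5 (positive ⇒ counter-clockwise traversal).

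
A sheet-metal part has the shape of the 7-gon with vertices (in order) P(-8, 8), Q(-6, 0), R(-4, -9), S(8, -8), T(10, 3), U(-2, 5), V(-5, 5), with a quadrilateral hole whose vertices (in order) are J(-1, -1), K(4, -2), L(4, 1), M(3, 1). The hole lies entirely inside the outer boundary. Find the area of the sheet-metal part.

182

Outer boundary:
Apply the shoelace (surveyor's) formula: 2A = Σ (x_i·y_{i+1} − x_{i+1}·y_i), indices taken mod 7.
Σ = (48) + (54) + (104) + (104) + (56) + (15) + (0) = 381
Area = |Σ|/2 = 190.5.
Hole:
Apply the surveyor's formula: 2A = Σ (x_i·y_{i+1} − x_{i+1}·y_i), indices taken mod 4.
J→K: (-1)(-2) − (4)(-1) = 6
K→L: (4)(1) − (4)(-2) = 12
L→M: (4)(1) − (3)(1) = 1
M→J: (3)(-1) − (-1)(1) = -2
Σ = 17
Area = |Σ|/2 = 8.5.
Net area = 190.5 − 8.5 = 182.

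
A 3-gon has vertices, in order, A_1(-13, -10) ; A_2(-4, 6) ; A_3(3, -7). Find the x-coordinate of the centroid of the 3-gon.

-14/3

Apply the surveyor's formula. First the cross-terms c_i = x_i·y_{i+1} − x_{i+1}·y_i:
  -118, 10, -121  ⇒  2A = -229, A = -114.5.
Then Σ (x_i + x_{i+1})·c_i = 3206, so x̄ = 3206 / (6·(-114.5)) = -14/3.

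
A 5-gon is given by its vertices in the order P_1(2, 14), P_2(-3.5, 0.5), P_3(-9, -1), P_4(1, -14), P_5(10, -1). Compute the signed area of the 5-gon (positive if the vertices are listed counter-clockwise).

Apply Gauss's area formula: 2A = Σ (x_i·y_{i+1} − x_{i+1}·y_i), indices taken mod 5.
Σ = (50) + (8) + (127) + (139) + (142) = 466
Signed area = Σ/2 = 233 (positive ⇒ counter-clockwise traversal).

233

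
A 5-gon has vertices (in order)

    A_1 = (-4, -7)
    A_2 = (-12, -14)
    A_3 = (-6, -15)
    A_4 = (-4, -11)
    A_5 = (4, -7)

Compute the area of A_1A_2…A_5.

Apply the surveyor's formula: 2A = Σ (x_i·y_{i+1} − x_{i+1}·y_i), indices taken mod 5.
Σ = (-28) + (96) + (6) + (72) + (-56) = 90
Area = |Σ|/2 = 45.

45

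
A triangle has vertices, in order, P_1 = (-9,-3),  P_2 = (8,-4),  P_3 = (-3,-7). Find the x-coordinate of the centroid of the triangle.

Apply the surveyor's formula. First the cross-terms c_i = x_i·y_{i+1} − x_{i+1}·y_i:
  60, -68, -54  ⇒  2A = -62, A = -31.
Then Σ (x_i + x_{i+1})·c_i = 248, so x̄ = 248 / (6·(-31)) = -4/3.

-4/3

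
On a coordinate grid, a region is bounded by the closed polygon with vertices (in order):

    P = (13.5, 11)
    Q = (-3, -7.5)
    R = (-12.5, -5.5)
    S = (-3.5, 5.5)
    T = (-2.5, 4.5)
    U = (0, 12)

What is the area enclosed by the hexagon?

Apply Gauss's area formula: 2A = Σ (x_i·y_{i+1} − x_{i+1}·y_i), indices taken mod 6.
P→Q: (13.5)(-7.5) − (-3)(11) = -68.25
Q→R: (-3)(-5.5) − (-12.5)(-7.5) = -77.25
R→S: (-12.5)(5.5) − (-3.5)(-5.5) = -88
S→T: (-3.5)(4.5) − (-2.5)(5.5) = -2
T→U: (-2.5)(12) − (0)(4.5) = -30
U→P: (0)(11) − (13.5)(12) = -162
Σ = -427.5
Area = |Σ|/2 = 213.75.

213.75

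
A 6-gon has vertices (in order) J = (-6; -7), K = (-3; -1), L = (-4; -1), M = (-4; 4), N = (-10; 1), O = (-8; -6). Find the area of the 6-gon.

Apply Gauss's area formula: 2A = Σ (x_i·y_{i+1} − x_{i+1}·y_i), indices taken mod 6.
J→K: (-6)(-1) − (-3)(-7) = -15
K→L: (-3)(-1) − (-4)(-1) = -1
L→M: (-4)(4) − (-4)(-1) = -20
M→N: (-4)(1) − (-10)(4) = 36
N→O: (-10)(-6) − (-8)(1) = 68
O→J: (-8)(-7) − (-6)(-6) = 20
Σ = 88
Area = |Σ|/2 = 44.

44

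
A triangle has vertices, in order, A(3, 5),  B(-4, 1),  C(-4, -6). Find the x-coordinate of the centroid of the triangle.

Apply the shoelace (surveyor's) formula. First the cross-terms c_i = x_i·y_{i+1} − x_{i+1}·y_i:
  23, 28, -2  ⇒  2A = 49, A = 24.5.
Then Σ (x_i + x_{i+1})·c_i = -245, so x̄ = -245 / (6·24.5) = -5/3.

-5/3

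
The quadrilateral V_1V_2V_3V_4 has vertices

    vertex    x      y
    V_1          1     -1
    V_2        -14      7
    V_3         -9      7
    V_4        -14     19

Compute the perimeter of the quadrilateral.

|V_1V_2| = √((-15)² + (8)²) = √289 = 17
|V_2V_3| = √((5)² + (0)²) = √25 = 5
|V_3V_4| = √((-5)² + (12)²) = √169 = 13
|V_4V_1| = √((15)² + (-20)²) = √625 = 25
Perimeter = 17 + 5 + 13 + 25 = 60.

60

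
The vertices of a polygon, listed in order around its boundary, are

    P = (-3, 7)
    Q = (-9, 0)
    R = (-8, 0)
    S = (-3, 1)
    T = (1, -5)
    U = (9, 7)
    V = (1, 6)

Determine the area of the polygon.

Apply Gauss's area formula: 2A = Σ (x_i·y_{i+1} − x_{i+1}·y_i), indices taken mod 7.
Σ = (63) + (0) + (-8) + (14) + (52) + (47) + (25) = 193
Area = |Σ|/2 = 96.5.

96.5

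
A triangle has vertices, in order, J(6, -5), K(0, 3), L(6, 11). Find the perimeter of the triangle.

36

|JK| = √((-6)² + (8)²) = √100 = 10
|KL| = √((6)² + (8)²) = √100 = 10
|LJ| = √((0)² + (-16)²) = √256 = 16
Perimeter = 10 + 10 + 16 = 36.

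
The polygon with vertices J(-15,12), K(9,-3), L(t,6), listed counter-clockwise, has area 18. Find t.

Write out the shoelace sum; only the two edges meeting at L involve t:
2·Area = [(9·6 − t·(-3)) + (t·12 − (-15)·6)] + -63
       = 15·t + 81 = 36
⇒ t = -3.

-3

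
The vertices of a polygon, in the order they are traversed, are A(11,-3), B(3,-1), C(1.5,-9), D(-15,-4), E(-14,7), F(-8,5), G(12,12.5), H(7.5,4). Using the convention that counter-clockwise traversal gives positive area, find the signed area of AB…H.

A→B: (11)(-1) − (3)(-3) = -2
B→C: (3)(-9) − (1.5)(-1) = -25.5
C→D: (1.5)(-4) − (-15)(-9) = -141
D→E: (-15)(7) − (-14)(-4) = -161
E→F: (-14)(5) − (-8)(7) = -14
F→G: (-8)(12.5) − (12)(5) = -160
G→H: (12)(4) − (7.5)(12.5) = -45.75
H→A: (7.5)(-3) − (11)(4) = -66.5
Σ = -615.75
Signed area = Σ/2 = -307.875 (negative ⇒ clockwise traversal).

-307.875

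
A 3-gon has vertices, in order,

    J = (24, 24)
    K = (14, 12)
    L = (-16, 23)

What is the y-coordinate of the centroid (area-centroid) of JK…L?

Apply the surveyor's formula. First the cross-terms c_i = x_i·y_{i+1} − x_{i+1}·y_i:
  -48, 514, -936  ⇒  2A = -470, A = -235.
Then Σ (y_i + y_{i+1})·c_i = -27730, so ȳ = -27730 / (6·(-235)) = 59/3.

59/3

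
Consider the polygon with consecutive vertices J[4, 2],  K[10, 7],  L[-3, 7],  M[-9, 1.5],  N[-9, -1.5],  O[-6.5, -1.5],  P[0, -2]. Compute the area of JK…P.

104.625

Apply the surveyor's formula: 2A = Σ (x_i·y_{i+1} − x_{i+1}·y_i), indices taken mod 7.
Cross-terms: 8, 91, 58.5, 27, 3.75, 13, 8  ⇒  Σ = 209.25
Area = |Σ|/2 = 104.625.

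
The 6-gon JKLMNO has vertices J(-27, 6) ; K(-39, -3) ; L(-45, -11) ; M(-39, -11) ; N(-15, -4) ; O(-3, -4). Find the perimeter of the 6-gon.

94

|JK| = √((-12)² + (-9)²) = √225 = 15
|KL| = √((-6)² + (-8)²) = √100 = 10
|LM| = √((6)² + (0)²) = √36 = 6
|MN| = √((24)² + (7)²) = √625 = 25
|NO| = √((12)² + (0)²) = √144 = 12
|OJ| = √((-24)² + (10)²) = √676 = 26
Perimeter = 15 + 10 + 6 + 25 + 12 + 26 = 94.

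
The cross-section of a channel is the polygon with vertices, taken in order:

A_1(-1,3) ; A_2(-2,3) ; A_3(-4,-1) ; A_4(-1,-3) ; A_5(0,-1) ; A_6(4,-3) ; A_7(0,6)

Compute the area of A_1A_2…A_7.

31.5

Apply the shoelace formula: 2A = Σ (x_i·y_{i+1} − x_{i+1}·y_i), indices taken mod 7.
Cross-terms: 3, 14, 11, 1, 4, 24, 6  ⇒  Σ = 63
Area = |Σ|/2 = 31.5.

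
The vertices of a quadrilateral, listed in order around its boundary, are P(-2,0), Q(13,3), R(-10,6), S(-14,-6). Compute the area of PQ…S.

Apply the shoelace formula: 2A = Σ (x_i·y_{i+1} − x_{i+1}·y_i), indices taken mod 4.
Cross-terms: -6, 108, 144, -12  ⇒  Σ = 234
Area = |Σ|/2 = 117.

117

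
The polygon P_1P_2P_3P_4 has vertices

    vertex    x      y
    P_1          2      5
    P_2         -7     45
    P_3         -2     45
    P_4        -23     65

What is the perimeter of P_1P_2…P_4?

140

|P_1P_2| = √((-9)² + (40)²) = √1681 = 41
|P_2P_3| = √((5)² + (0)²) = √25 = 5
|P_3P_4| = √((-21)² + (20)²) = √841 = 29
|P_4P_1| = √((25)² + (-60)²) = √4225 = 65
Perimeter = 41 + 5 + 29 + 65 = 140.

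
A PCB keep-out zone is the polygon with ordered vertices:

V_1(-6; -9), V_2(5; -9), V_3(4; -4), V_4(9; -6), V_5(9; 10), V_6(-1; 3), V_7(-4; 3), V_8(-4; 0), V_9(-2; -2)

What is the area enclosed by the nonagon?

Σ = (99) + (16) + (12) + (144) + (37) + (9) + (12) + (8) + (6) = 343
Area = |Σ|/2 = 171.5.

171.5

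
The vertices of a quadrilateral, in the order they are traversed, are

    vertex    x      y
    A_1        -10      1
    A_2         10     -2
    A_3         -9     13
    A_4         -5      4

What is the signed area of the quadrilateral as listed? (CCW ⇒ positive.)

Cross-terms: 10, 112, 29, 35  ⇒  Σ = 186
Signed area = Σ/2 = 93 (positive ⇒ counter-clockwise traversal).

93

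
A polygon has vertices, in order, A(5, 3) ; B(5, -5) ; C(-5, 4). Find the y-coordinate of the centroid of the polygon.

Apply Gauss's area formula. First the cross-terms c_i = x_i·y_{i+1} − x_{i+1}·y_i:
  -40, -5, -35  ⇒  2A = -80, A = -40.
Then Σ (y_i + y_{i+1})·c_i = -160, so ȳ = -160 / (6·(-40)) = 2/3.

2/3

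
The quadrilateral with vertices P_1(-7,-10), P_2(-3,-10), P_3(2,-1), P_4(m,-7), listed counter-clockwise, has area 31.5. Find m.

-7

Write out the shoelace sum; only the two edges meeting at P_4 involve m:
2·Area = [(2·(-7) − m·(-1)) + (m·(-10) − (-7)·(-7))] + 63
       = -9·m + 0 = 63
⇒ m = -7.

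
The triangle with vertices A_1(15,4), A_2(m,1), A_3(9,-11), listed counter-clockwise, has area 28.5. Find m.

10

Write out the shoelace sum; only the two edges meeting at A_2 involve m:
2·Area = [(15·1 − m·4) + (m·(-11) − 9·1)] + 201
       = -15·m + 207 = 57
⇒ m = 10.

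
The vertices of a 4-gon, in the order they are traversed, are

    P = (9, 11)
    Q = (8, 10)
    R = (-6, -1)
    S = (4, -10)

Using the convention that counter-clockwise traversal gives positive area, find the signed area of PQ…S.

126

Apply the surveyor's formula: 2A = Σ (x_i·y_{i+1} − x_{i+1}·y_i), indices taken mod 4.
P→Q: (9)(10) − (8)(11) = 2
Q→R: (8)(-1) − (-6)(10) = 52
R→S: (-6)(-10) − (4)(-1) = 64
S→P: (4)(11) − (9)(-10) = 134
Σ = 252
Signed area = Σ/2 = 126 (positive ⇒ counter-clockwise traversal).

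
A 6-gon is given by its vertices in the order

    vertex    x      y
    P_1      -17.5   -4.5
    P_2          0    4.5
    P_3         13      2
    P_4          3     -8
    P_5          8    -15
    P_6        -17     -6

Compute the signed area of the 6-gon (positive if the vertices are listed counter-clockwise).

-279.875

Apply Gauss's area formula: 2A = Σ (x_i·y_{i+1} − x_{i+1}·y_i), indices taken mod 6.
P_1→P_2: (-17.5)(4.5) − (0)(-4.5) = -78.75
P_2→P_3: (0)(2) − (13)(4.5) = -58.5
P_3→P_4: (13)(-8) − (3)(2) = -110
P_4→P_5: (3)(-15) − (8)(-8) = 19
P_5→P_6: (8)(-6) − (-17)(-15) = -303
P_6→P_1: (-17)(-4.5) − (-17.5)(-6) = -28.5
Σ = -559.75
Signed area = Σ/2 = -279.875 (negative ⇒ clockwise traversal).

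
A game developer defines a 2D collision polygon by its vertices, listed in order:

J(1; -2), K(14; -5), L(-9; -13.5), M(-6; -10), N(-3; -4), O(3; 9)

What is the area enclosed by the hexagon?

119

Apply Gauss's area formula: 2A = Σ (x_i·y_{i+1} − x_{i+1}·y_i), indices taken mod 6.
Σ = (23) + (-234) + (9) + (-6) + (-15) + (-15) = -238
Area = |Σ|/2 = 119.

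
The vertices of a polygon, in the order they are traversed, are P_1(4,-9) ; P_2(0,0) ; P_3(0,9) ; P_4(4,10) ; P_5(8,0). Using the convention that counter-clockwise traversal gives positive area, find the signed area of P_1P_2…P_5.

P_1→P_2: (4)(0) − (0)(-9) = 0
P_2→P_3: (0)(9) − (0)(0) = 0
P_3→P_4: (0)(10) − (4)(9) = -36
P_4→P_5: (4)(0) − (8)(10) = -80
P_5→P_1: (8)(-9) − (4)(0) = -72
Σ = -188
Signed area = Σ/2 = -94 (negative ⇒ clockwise traversal).

-94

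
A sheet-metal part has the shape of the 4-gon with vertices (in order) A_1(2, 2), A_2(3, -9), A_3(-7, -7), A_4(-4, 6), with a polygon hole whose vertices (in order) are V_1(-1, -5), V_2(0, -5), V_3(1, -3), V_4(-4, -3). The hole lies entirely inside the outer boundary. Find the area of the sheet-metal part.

93

Outer boundary:
Apply Gauss's area formula: 2A = Σ (x_i·y_{i+1} − x_{i+1}·y_i), indices taken mod 4.
Cross-terms: -24, -84, -70, -20  ⇒  Σ = -198
Area = |Σ|/2 = 99.
Hole:
V_1→V_2: (-1)(-5) − (0)(-5) = 5
V_2→V_3: (0)(-3) − (1)(-5) = 5
V_3→V_4: (1)(-3) − (-4)(-3) = -15
V_4→V_1: (-4)(-5) − (-1)(-3) = 17
Σ = 12
Area = |Σ|/2 = 6.
Net area = 99 − 6 = 93.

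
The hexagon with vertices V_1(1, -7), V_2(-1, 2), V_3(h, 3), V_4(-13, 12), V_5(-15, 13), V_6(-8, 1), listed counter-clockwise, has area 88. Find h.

The doubled signed area Σ (x_i y_{i+1} − x_{i+1} y_i) is linear in h.
With h=0 it equals 186; the coefficient of h is 10 (from the two edges through V_3).
So 10·h + 186 = 2·88 = 176 ⇒ h = -1.

-1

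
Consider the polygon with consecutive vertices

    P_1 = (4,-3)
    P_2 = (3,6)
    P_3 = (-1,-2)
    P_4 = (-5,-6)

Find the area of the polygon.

Σ = (33) + (0) + (-4) + (39) = 68
Area = |Σ|/2 = 34.

34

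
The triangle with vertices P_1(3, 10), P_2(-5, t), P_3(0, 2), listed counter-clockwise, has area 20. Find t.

2

Write out the shoelace sum; only the two edges meeting at P_2 involve t:
2·Area = [(3·t − (-5)·10) + ((-5)·2 − 0·t)] + -6
       = 3·t + 34 = 40
⇒ t = 2.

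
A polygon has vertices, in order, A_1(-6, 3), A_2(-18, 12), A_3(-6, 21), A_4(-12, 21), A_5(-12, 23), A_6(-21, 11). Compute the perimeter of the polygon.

70

|A_1A_2| = √((-12)² + (9)²) = √225 = 15
|A_2A_3| = √((12)² + (9)²) = √225 = 15
|A_3A_4| = √((-6)² + (0)²) = √36 = 6
|A_4A_5| = √((0)² + (2)²) = √4 = 2
|A_5A_6| = √((-9)² + (-12)²) = √225 = 15
|A_6A_1| = √((15)² + (-8)²) = √289 = 17
Perimeter = 15 + 15 + 6 + 2 + 15 + 17 = 70.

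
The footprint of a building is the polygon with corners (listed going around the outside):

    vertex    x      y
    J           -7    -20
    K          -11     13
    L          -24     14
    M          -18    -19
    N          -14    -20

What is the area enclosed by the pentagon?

394.5

J→K: (-7)(13) − (-11)(-20) = -311
K→L: (-11)(14) − (-24)(13) = 158
L→M: (-24)(-19) − (-18)(14) = 708
M→N: (-18)(-20) − (-14)(-19) = 94
N→J: (-14)(-20) − (-7)(-20) = 140
Σ = 789
Area = |Σ|/2 = 394.5.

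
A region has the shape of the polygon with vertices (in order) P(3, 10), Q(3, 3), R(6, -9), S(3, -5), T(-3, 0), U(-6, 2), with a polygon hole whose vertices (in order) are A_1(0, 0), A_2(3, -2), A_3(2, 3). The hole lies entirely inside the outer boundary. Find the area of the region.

71.5

Outer boundary:
Apply Gauss's area formula: 2A = Σ (x_i·y_{i+1} − x_{i+1}·y_i), indices taken mod 6.
Σ = (-21) + (-45) + (-3) + (-15) + (-6) + (-66) = -156
Area = |Σ|/2 = 78.
Hole:
Apply the surveyor's formula: 2A = Σ (x_i·y_{i+1} − x_{i+1}·y_i), indices taken mod 3.
Σ = (0) + (13) + (0) = 13
Area = |Σ|/2 = 6.5.
Net area = 78 − 6.5 = 71.5.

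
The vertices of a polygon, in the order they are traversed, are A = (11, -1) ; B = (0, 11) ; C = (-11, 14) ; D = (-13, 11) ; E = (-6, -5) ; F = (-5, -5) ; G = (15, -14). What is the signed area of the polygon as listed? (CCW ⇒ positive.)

Σ = (121) + (121) + (61) + (131) + (5) + (145) + (139) = 723
Signed area = Σ/2 = 361.5 (positive ⇒ counter-clockwise traversal).

361.5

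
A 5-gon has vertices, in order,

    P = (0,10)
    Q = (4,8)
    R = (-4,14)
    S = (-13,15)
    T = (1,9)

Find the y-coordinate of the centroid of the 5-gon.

Apply the surveyor's formula. First the cross-terms c_i = x_i·y_{i+1} − x_{i+1}·y_i:
  -40, 88, 122, -132, 10  ⇒  2A = 48, A = 24.
Then Σ (y_i + y_{i+1})·c_i = 1776, so ȳ = 1776 / (6·24) = 37/3.

37/3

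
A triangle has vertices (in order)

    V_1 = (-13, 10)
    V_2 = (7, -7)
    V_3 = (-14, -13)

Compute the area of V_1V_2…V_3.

238.5

Σ = (21) + (-189) + (-309) = -477
Area = |Σ|/2 = 238.5.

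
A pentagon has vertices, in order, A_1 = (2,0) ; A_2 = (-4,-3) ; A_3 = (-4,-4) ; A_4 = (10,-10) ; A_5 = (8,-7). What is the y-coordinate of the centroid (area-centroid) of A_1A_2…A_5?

-233/51

Apply the shoelace (surveyor's) formula. First the cross-terms c_i = x_i·y_{i+1} − x_{i+1}·y_i:
  -6, 4, 80, 10, 14  ⇒  2A = 102, A = 51.
Then Σ (y_i + y_{i+1})·c_i = -1398, so ȳ = -1398 / (6·51) = -233/51.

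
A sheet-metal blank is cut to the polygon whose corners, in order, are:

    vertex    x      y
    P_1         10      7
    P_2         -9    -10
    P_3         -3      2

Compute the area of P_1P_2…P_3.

Apply Gauss's area formula: 2A = Σ (x_i·y_{i+1} − x_{i+1}·y_i), indices taken mod 3.
Cross-terms: -37, -48, -41  ⇒  Σ = -126
Area = |Σ|/2 = 63.

63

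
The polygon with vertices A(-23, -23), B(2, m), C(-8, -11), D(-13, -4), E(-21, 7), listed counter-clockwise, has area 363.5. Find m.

-23

Write out the shoelace sum; only the two edges meeting at B involve m:
2·Area = [((-23)·m − 2·(-23)) + (2·(-11) − (-8)·m)] + 358
       = -15·m + 382 = 727
⇒ m = -23.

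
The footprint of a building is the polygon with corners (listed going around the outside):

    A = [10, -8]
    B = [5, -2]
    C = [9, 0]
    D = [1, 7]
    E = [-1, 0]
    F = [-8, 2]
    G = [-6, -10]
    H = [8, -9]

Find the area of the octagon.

Apply the surveyor's formula: 2A = Σ (x_i·y_{i+1} − x_{i+1}·y_i), indices taken mod 8.
Σ = (20) + (18) + (63) + (7) + (-2) + (92) + (134) + (26) = 358
Area = |Σ|/2 = 179.

179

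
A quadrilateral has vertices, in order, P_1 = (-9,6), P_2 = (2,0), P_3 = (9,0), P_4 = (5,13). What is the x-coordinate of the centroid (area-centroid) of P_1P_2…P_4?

1.5

Apply the shoelace (surveyor's) formula. First the cross-terms c_i = x_i·y_{i+1} − x_{i+1}·y_i:
  -12, 0, 117, 147  ⇒  2A = 252, A = 126.
Then Σ (x_i + x_{i+1})·c_i = 1134, so x̄ = 1134 / (6·126) = 1.5.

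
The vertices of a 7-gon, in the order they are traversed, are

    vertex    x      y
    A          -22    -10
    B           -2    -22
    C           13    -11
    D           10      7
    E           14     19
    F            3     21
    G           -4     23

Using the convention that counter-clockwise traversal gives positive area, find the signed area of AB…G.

1000.5

Σ = (464) + (308) + (201) + (92) + (237) + (153) + (546) = 2001
Signed area = Σ/2 = 1000.5 (positive ⇒ counter-clockwise traversal).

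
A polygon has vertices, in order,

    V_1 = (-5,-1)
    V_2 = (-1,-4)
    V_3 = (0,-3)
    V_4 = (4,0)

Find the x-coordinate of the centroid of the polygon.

-13/18

Apply the shoelace formula. First the cross-terms c_i = x_i·y_{i+1} − x_{i+1}·y_i:
  19, 3, 12, -4  ⇒  2A = 30, A = 15.
Then Σ (x_i + x_{i+1})·c_i = -65, so x̄ = -65 / (6·15) = -13/18.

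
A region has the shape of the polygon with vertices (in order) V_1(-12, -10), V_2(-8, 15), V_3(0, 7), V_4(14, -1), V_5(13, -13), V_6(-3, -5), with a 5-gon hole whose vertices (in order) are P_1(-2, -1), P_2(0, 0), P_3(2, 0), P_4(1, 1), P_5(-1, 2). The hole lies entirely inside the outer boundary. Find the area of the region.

Outer boundary:
Apply the surveyor's formula: 2A = Σ (x_i·y_{i+1} − x_{i+1}·y_i), indices taken mod 6.
Σ = (-260) + (-56) + (-98) + (-169) + (-104) + (-30) = -717
Area = |Σ|/2 = 358.5.
Hole:
Apply Gauss's area formula: 2A = Σ (x_i·y_{i+1} − x_{i+1}·y_i), indices taken mod 5.
P_1→P_2: (-2)(0) − (0)(-1) = 0
P_2→P_3: (0)(0) − (2)(0) = 0
P_3→P_4: (2)(1) − (1)(0) = 2
P_4→P_5: (1)(2) − (-1)(1) = 3
P_5→P_1: (-1)(-1) − (-2)(2) = 5
Σ = 10
Area = |Σ|/2 = 5.
Net area = 358.5 − 5 = 353.5.

353.5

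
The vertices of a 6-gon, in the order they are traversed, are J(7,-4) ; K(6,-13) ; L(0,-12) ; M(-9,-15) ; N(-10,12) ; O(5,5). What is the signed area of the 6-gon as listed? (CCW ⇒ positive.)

-335

Apply the surveyor's formula: 2A = Σ (x_i·y_{i+1} − x_{i+1}·y_i), indices taken mod 6.
Cross-terms: -67, -72, -108, -258, -110, -55  ⇒  Σ = -670
Signed area = Σ/2 = -335 (negative ⇒ clockwise traversal).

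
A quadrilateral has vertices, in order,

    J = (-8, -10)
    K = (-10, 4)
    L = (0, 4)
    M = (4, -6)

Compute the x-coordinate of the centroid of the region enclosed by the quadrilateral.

-766/207

Apply the surveyor's formula. First the cross-terms c_i = x_i·y_{i+1} − x_{i+1}·y_i:
  -132, -40, -16, -88  ⇒  2A = -276, A = -138.
Then Σ (x_i + x_{i+1})·c_i = 3064, so x̄ = 3064 / (6·(-138)) = -766/207.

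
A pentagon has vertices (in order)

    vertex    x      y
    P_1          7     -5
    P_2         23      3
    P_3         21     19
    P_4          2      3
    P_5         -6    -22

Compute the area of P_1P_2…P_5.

Apply the shoelace (surveyor's) formula: 2A = Σ (x_i·y_{i+1} − x_{i+1}·y_i), indices taken mod 5.
Cross-terms: 136, 374, 25, -26, 184  ⇒  Σ = 693
Area = |Σ|/2 = 346.5.

346.5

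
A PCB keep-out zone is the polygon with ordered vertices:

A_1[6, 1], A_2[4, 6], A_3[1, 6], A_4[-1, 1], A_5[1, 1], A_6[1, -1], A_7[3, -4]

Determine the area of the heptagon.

39.5

Apply Gauss's area formula: 2A = Σ (x_i·y_{i+1} − x_{i+1}·y_i), indices taken mod 7.
A_1→A_2: (6)(6) − (4)(1) = 32
A_2→A_3: (4)(6) − (1)(6) = 18
A_3→A_4: (1)(1) − (-1)(6) = 7
A_4→A_5: (-1)(1) − (1)(1) = -2
A_5→A_6: (1)(-1) − (1)(1) = -2
A_6→A_7: (1)(-4) − (3)(-1) = -1
A_7→A_1: (3)(1) − (6)(-4) = 27
Σ = 79
Area = |Σ|/2 = 39.5.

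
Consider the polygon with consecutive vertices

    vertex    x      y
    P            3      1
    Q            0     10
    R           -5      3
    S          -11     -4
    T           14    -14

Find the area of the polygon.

199.5

Apply the surveyor's formula: 2A = Σ (x_i·y_{i+1} − x_{i+1}·y_i), indices taken mod 5.
Σ = (30) + (50) + (53) + (210) + (56) = 399
Area = |Σ|/2 = 199.5.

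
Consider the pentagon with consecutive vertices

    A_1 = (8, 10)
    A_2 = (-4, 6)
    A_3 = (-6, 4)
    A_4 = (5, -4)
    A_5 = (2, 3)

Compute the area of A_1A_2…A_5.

65.5

Apply Gauss's area formula: 2A = Σ (x_i·y_{i+1} − x_{i+1}·y_i), indices taken mod 5.
Σ = (88) + (20) + (4) + (23) + (-4) = 131
Area = |Σ|/2 = 65.5.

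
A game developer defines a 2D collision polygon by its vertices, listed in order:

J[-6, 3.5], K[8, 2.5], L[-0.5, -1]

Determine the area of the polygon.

28.75

Apply the shoelace (surveyor's) formula: 2A = Σ (x_i·y_{i+1} − x_{i+1}·y_i), indices taken mod 3.
J→K: (-6)(2.5) − (8)(3.5) = -43
K→L: (8)(-1) − (-0.5)(2.5) = -6.75
L→J: (-0.5)(3.5) − (-6)(-1) = -7.75
Σ = -57.5
Area = |Σ|/2 = 28.75.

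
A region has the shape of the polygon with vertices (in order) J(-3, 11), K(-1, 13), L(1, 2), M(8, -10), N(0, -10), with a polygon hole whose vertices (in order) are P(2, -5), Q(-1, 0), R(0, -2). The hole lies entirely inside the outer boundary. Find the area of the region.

89

Outer boundary:
Apply the shoelace (surveyor's) formula: 2A = Σ (x_i·y_{i+1} − x_{i+1}·y_i), indices taken mod 5.
J→K: (-3)(13) − (-1)(11) = -28
K→L: (-1)(2) − (1)(13) = -15
L→M: (1)(-10) − (8)(2) = -26
M→N: (8)(-10) − (0)(-10) = -80
N→J: (0)(11) − (-3)(-10) = -30
Σ = -179
Area = |Σ|/2 = 89.5.
Hole:
Apply the shoelace (surveyor's) formula: 2A = Σ (x_i·y_{i+1} − x_{i+1}·y_i), indices taken mod 3.
Cross-terms: -5, 2, 4  ⇒  Σ = 1
Area = |Σ|/2 = 0.5.
Net area = 89.5 − 0.5 = 89.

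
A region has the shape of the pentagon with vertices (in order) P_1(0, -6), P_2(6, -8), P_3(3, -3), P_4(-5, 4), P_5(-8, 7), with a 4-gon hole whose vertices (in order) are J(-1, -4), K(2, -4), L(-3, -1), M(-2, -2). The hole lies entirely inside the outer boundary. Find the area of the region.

38

Outer boundary:
Apply the shoelace (surveyor's) formula: 2A = Σ (x_i·y_{i+1} − x_{i+1}·y_i), indices taken mod 5.
Cross-terms: 36, 6, -3, -3, 48  ⇒  Σ = 84
Area = |Σ|/2 = 42.
Hole:
Apply the surveyor's formula: 2A = Σ (x_i·y_{i+1} − x_{i+1}·y_i), indices taken mod 4.
Cross-terms: 12, -14, 4, 6  ⇒  Σ = 8
Area = |Σ|/2 = 4.
Net area = 42 − 4 = 38.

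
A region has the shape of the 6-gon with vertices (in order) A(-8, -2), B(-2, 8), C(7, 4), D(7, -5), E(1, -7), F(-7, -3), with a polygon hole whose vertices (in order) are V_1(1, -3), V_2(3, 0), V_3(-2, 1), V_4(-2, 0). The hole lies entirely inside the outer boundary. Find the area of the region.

140.5

Outer boundary:
A→B: (-8)(8) − (-2)(-2) = -68
B→C: (-2)(4) − (7)(8) = -64
C→D: (7)(-5) − (7)(4) = -63
D→E: (7)(-7) − (1)(-5) = -44
E→F: (1)(-3) − (-7)(-7) = -52
F→A: (-7)(-2) − (-8)(-3) = -10
Σ = -301
Area = |Σ|/2 = 150.5.
Hole:
Σ = (9) + (3) + (2) + (6) = 20
Area = |Σ|/2 = 10.
Net area = 150.5 − 10 = 140.5.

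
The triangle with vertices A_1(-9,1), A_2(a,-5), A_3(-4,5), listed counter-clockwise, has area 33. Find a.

0

The doubled signed area Σ (x_i y_{i+1} − x_{i+1} y_i) is linear in a.
With a=0 it equals 66; the coefficient of a is 4 (from the two edges through A_2).
So 4·a + 66 = 2·33 = 66 ⇒ a = 0.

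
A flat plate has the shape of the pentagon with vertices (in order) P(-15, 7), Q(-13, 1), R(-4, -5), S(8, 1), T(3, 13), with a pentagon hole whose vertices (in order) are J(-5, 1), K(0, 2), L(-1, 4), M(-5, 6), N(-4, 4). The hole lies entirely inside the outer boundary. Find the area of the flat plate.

236

Outer boundary:
Σ = (76) + (69) + (36) + (101) + (216) = 498
Area = |Σ|/2 = 249.
Hole:
J→K: (-5)(2) − (0)(1) = -10
K→L: (0)(4) − (-1)(2) = 2
L→M: (-1)(6) − (-5)(4) = 14
M→N: (-5)(4) − (-4)(6) = 4
N→J: (-4)(1) − (-5)(4) = 16
Σ = 26
Area = |Σ|/2 = 13.
Net area = 249 − 13 = 236.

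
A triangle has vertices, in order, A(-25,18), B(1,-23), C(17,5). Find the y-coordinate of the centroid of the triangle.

Apply Gauss's area formula. First the cross-terms c_i = x_i·y_{i+1} − x_{i+1}·y_i:
  557, 396, 431  ⇒  2A = 1384, A = 692.
Then Σ (y_i + y_{i+1})·c_i = 0, so ȳ = 0 / (6·692) = 0.

0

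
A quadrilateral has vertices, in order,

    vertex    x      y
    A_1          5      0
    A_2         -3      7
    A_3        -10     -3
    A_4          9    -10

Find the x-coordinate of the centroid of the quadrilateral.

-128/291

Apply the shoelace formula. First the cross-terms c_i = x_i·y_{i+1} − x_{i+1}·y_i:
  35, 79, 127, 50  ⇒  2A = 291, A = 145.5.
Then Σ (x_i + x_{i+1})·c_i = -384, so x̄ = -384 / (6·145.5) = -128/291.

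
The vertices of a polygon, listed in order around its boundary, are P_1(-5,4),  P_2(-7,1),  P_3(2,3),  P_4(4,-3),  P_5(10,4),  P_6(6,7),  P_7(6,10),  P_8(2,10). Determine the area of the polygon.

95

Apply Gauss's area formula: 2A = Σ (x_i·y_{i+1} − x_{i+1}·y_i), indices taken mod 8.
P_1→P_2: (-5)(1) − (-7)(4) = 23
P_2→P_3: (-7)(3) − (2)(1) = -23
P_3→P_4: (2)(-3) − (4)(3) = -18
P_4→P_5: (4)(4) − (10)(-3) = 46
P_5→P_6: (10)(7) − (6)(4) = 46
P_6→P_7: (6)(10) − (6)(7) = 18
P_7→P_8: (6)(10) − (2)(10) = 40
P_8→P_1: (2)(4) − (-5)(10) = 58
Σ = 190
Area = |Σ|/2 = 95.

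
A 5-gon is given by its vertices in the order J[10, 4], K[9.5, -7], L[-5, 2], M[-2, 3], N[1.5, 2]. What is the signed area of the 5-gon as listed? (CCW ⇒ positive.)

Apply the surveyor's formula: 2A = Σ (x_i·y_{i+1} − x_{i+1}·y_i), indices taken mod 5.
Σ = (-108) + (-16) + (-11) + (-8.5) + (-14) = -157.5
Signed area = Σ/2 = -78.75 (negative ⇒ clockwise traversal).

-78.75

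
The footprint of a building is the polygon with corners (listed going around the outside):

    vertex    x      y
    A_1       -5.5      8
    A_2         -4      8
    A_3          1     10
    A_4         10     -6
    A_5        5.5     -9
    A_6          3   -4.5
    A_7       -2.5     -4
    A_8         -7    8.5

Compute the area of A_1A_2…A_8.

151.25

A_1→A_2: (-5.5)(8) − (-4)(8) = -12
A_2→A_3: (-4)(10) − (1)(8) = -48
A_3→A_4: (1)(-6) − (10)(10) = -106
A_4→A_5: (10)(-9) − (5.5)(-6) = -57
A_5→A_6: (5.5)(-4.5) − (3)(-9) = 2.25
A_6→A_7: (3)(-4) − (-2.5)(-4.5) = -23.25
A_7→A_8: (-2.5)(8.5) − (-7)(-4) = -49.25
A_8→A_1: (-7)(8) − (-5.5)(8.5) = -9.25
Σ = -302.5
Area = |Σ|/2 = 151.25.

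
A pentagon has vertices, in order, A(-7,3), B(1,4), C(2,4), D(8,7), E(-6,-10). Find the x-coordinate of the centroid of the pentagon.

-354/179

Apply Gauss's area formula. First the cross-terms c_i = x_i·y_{i+1} − x_{i+1}·y_i:
  -31, -4, -18, -38, -88  ⇒  2A = -179, A = -89.5.
Then Σ (x_i + x_{i+1})·c_i = 1062, so x̄ = 1062 / (6·(-89.5)) = -354/179.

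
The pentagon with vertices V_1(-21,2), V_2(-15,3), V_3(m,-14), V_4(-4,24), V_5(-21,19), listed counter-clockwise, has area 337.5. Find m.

Write out the shoelace sum; only the two edges meeting at V_3 involve m:
2·Area = [((-15)·(-14) − m·3) + (m·24 − (-4)·(-14))] + 752
       = 21·m + 906 = 675
⇒ m = -11.

-11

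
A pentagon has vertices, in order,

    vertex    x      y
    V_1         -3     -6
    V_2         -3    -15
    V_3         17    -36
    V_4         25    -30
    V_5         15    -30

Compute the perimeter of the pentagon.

88

|V_1V_2| = √((0)² + (-9)²) = √81 = 9
|V_2V_3| = √((20)² + (-21)²) = √841 = 29
|V_3V_4| = √((8)² + (6)²) = √100 = 10
|V_4V_5| = √((-10)² + (0)²) = √100 = 10
|V_5V_1| = √((-18)² + (24)²) = √900 = 30
Perimeter = 9 + 29 + 10 + 10 + 30 = 88.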